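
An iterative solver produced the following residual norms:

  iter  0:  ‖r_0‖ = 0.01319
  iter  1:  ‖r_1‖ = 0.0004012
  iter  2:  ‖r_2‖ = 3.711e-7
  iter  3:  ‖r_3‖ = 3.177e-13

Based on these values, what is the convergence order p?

Consecutive ratios: ‖r_3‖/‖r_2‖ = 3.177e-13/3.711e-7 = 8.56103e-07, ‖r_2‖/‖r_1‖ = 3.711e-7/0.0004012 = 0.000924975.
p ≈ ln(8.56103e-07)/ln(0.000924975) = -13.9709/-6.9857 ≈ 2.00.
So the convergence is quadratic (order 2).

2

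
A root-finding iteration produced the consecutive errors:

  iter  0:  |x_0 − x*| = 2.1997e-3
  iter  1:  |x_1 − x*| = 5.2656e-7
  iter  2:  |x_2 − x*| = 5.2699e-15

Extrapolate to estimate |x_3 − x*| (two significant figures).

1.1e-32

First estimate the order: p ≈ ln(|x_2 − x*|/|x_1 − x*|) / ln(|x_1 − x*|/|x_0 − x*|) = ln(5.2699e-15/5.2656e-7)/ln(5.2656e-7/2.1997e-3) = ln(1.00082e-08)/ln(0.000239378) ≈ 2.2093.
Then |x_3 − x*| ≈ |x_2 − x*|·(|x_2 − x*|/|x_1 − x*|)^p = 5.2699e-15·(1.00082e-08)^2.2093 = 5.2699e-15·2.12025e-18 ≈ 1.117e-32.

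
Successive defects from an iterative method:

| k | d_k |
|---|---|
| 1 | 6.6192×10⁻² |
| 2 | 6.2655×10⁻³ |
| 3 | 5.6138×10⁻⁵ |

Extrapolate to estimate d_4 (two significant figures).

4.5e-9

First estimate the order: p ≈ ln(d_3/d_2) / ln(d_2/d_1) = ln(5.6138×10⁻⁵/6.2655×10⁻³)/ln(6.2655×10⁻³/6.6192×10⁻²) = ln(0.00895986)/ln(0.0946565) ≈ 2.0000.
Then d_4 ≈ d_3·(d_3/d_2)^p = 5.6138×10⁻⁵·(0.00895986)^2.0000 = 5.6138×10⁻⁵·8.02791e-05 ≈ 4.507e-09.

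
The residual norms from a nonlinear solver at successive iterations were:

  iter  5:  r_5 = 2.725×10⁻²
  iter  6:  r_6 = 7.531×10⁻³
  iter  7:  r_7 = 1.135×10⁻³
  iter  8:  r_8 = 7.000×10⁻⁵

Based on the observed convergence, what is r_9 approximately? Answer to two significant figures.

First estimate the order: p ≈ ln(r_8/r_7) / ln(r_7/r_6) = ln(7.000×10⁻⁵/1.135×10⁻³)/ln(1.135×10⁻³/7.531×10⁻³) = ln(0.061674)/ln(0.15071) ≈ 1.4721.
Then r_9 ≈ r_8·(r_8/r_7)^p = 7.000×10⁻⁵·(0.061674)^1.4721 = 7.000×10⁻⁵·0.0165542 ≈ 1.159e-06.

1.2e-6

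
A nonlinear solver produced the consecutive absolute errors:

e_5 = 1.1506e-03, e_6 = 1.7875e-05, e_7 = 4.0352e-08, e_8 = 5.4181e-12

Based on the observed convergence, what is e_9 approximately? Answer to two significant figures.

1.2e-17

First estimate the order: p ≈ ln(e_8/e_7) / ln(e_7/e_6) = ln(5.4181e-12/4.0352e-08)/ln(4.0352e-08/1.7875e-05) = ln(0.000134271)/ln(0.00225745) ≈ 1.4631.
Then e_9 ≈ e_8·(e_8/e_7)^p = 5.4181e-12·(0.000134271)^1.4631 = 5.4181e-12·2.16198e-06 ≈ 1.171e-17.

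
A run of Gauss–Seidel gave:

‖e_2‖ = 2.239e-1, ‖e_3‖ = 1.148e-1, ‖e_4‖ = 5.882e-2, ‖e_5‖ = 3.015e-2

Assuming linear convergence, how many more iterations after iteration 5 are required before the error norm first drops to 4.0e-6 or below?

Rate ρ ≈ ‖e_5‖/‖e_4‖ = 3.015e-2/5.882e-2 = 0.5126.
After j more steps, ‖e_{5+j}‖ ≈ 3.015e-2·ρ^j; need ρ^j ≤ 4.0e-6/3.015e-2 = 0.00013267.
j ≥ ln(0.00013267)/ln(0.5126) = -8.9276/-0.66826 = 13.359.
So 14 more iterations are needed.

14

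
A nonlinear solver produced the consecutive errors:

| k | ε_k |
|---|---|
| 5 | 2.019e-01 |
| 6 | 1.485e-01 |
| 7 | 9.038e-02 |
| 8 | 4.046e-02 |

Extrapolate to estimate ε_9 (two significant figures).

First estimate the order: p ≈ ln(ε_8/ε_7) / ln(ε_7/ε_6) = ln(4.046e-02/9.038e-02)/ln(9.038e-02/1.485e-01) = ln(0.447665)/ln(0.60862) ≈ 1.6186.
Then ε_9 ≈ ε_8·(ε_8/ε_7)^p = 4.046e-02·(0.447665)^1.6186 = 4.046e-02·0.272291 ≈ 0.01102.

1.1e-2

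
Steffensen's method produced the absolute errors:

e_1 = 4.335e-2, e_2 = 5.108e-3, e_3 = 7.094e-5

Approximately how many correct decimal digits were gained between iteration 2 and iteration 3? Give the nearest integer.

Digits gained ≈ log₁₀(e_2/e_3) = log₁₀(5.108e-3/7.094e-5) = log₁₀(72.0045) ≈ 1.857.

2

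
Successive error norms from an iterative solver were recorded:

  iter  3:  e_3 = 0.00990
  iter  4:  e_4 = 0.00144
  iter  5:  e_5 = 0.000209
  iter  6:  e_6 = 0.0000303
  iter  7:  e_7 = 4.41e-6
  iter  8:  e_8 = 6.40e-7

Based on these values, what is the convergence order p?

Consecutive ratios: e_8/e_7 = 6.40e-7/4.41e-6 = 0.145125, e_7/e_6 = 4.41e-6/0.0000303 = 0.145545.
p ≈ ln(0.145125)/ln(0.145545) = -1.9302/-1.9273 ≈ 1.00.
So the convergence is linear (order 1).

1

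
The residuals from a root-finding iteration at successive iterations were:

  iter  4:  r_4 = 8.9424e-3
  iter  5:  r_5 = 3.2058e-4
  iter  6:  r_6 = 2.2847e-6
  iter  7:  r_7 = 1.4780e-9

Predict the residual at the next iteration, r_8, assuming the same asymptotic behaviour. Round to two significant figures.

2.7e-14

First estimate the order: p ≈ ln(r_7/r_6) / ln(r_6/r_5) = ln(1.4780e-9/2.2847e-6)/ln(2.2847e-6/3.2058e-4) = ln(0.000646912)/ln(0.00712677) ≈ 1.4853.
Then r_8 ≈ r_7·(r_7/r_6)^p = 1.4780e-9·(0.000646912)^1.4853 = 1.4780e-9·1.83294e-05 ≈ 2.709e-14.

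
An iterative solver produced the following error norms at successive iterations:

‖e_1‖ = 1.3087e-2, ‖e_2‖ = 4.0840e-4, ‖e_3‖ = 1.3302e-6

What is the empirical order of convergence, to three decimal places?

p ≈ ln(‖e_3‖/‖e_2‖) / ln(‖e_2‖/‖e_1‖)
  = ln(1.3302e-6/4.0840e-4) / ln(4.0840e-4/1.3087e-2)
  = ln(0.0032571) / ln(0.0312065)
  = -5.726918 / -3.467129 ≈ 1.651775

1.652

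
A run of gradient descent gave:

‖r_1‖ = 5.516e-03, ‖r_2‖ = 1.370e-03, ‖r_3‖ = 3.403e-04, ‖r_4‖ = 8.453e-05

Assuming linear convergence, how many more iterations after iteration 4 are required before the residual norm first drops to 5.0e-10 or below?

Rate ρ ≈ ‖r_4‖/‖r_3‖ = 8.453e-05/3.403e-04 = 0.2484.
After j more steps, ‖r_{4+j}‖ ≈ 8.453e-05·ρ^j; need ρ^j ≤ 5.0e-10/8.453e-05 = 5.91506e-06.
j ≥ ln(5.91506e-06)/ln(0.2484) = -12.0380/-1.39271 = 8.644.
So 9 more iterations are needed.

9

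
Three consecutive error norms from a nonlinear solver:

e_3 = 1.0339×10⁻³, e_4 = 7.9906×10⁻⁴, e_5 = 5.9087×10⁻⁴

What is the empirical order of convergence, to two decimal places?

p ≈ ln(e_5/e_4) / ln(e_4/e_3)
  = ln(5.9087×10⁻⁴/7.9906×10⁻⁴) / ln(7.9906×10⁻⁴/1.0339×10⁻³)
  = ln(0.739456) / ln(0.77286)
  = -0.30184 / -0.25766 ≈ 1.17147

1.17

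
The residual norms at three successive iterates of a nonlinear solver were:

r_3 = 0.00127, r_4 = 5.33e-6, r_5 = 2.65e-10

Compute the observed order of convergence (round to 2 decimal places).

p ≈ ln(r_5/r_4) / ln(r_4/r_3)
  = ln(2.65e-10/5.33e-6) / ln(5.33e-6/0.00127)
  = ln(4.97186e-05) / ln(0.00419685)
  = -9.90913 / -5.47342 ≈ 1.81041

1.81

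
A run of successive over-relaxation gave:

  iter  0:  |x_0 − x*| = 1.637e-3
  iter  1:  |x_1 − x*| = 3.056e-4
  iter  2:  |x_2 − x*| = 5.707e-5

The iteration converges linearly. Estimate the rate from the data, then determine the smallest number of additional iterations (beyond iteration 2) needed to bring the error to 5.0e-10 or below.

7

Rate ρ ≈ |x_2 − x*|/|x_1 − x*| = 5.707e-5/3.056e-4 = 0.1867.
After j more steps, |x_{2+j} − x*| ≈ 5.707e-5·ρ^j; need ρ^j ≤ 5.0e-10/5.707e-5 = 8.76117e-06.
j ≥ ln(8.76117e-06)/ln(0.1867) = -11.6452/-1.67825 = 6.939.
So 7 more iterations are needed.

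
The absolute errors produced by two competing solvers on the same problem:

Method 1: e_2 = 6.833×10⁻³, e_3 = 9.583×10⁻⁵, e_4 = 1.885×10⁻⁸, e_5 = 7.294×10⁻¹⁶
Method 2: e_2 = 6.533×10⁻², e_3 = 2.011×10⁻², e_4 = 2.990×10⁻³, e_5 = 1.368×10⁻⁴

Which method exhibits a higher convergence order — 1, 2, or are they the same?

Method 1: p ≈ ln(7.294×10⁻¹⁶/1.885×10⁻⁸)/ln(1.885×10⁻⁸/9.583×10⁻⁵) ≈ 2.00.
Method 2: p ≈ ln(1.368×10⁻⁴/2.990×10⁻³)/ln(2.990×10⁻³/2.011×10⁻²) ≈ 1.62.
Method 1 has the higher order (≈2.0 vs ≈1.6).

1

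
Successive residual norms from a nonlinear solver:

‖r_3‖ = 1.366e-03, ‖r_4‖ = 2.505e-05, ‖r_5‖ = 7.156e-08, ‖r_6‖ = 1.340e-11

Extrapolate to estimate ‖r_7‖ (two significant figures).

4.6e-17

First estimate the order: p ≈ ln(‖r_6‖/‖r_5‖) / ln(‖r_5‖/‖r_4‖) = ln(1.340e-11/7.156e-08)/ln(7.156e-08/2.505e-05) = ln(0.000187255)/ln(0.00285669) ≈ 1.4652.
Then ‖r_7‖ ≈ ‖r_6‖·(‖r_6‖/‖r_5‖)^p = 1.340e-11·(0.000187255)^1.4652 = 1.340e-11·3.45437e-06 ≈ 4.629e-17.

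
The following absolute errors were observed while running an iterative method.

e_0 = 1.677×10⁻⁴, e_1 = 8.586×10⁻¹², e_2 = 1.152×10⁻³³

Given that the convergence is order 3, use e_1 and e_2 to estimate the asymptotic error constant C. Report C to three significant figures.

1.82

C ≈ e_2 / e_1^3
  = 1.152×10⁻³³ / (8.586×10⁻¹²)^3
  = 1.152×10⁻³³ / 6.32955e-34 ≈ 1.82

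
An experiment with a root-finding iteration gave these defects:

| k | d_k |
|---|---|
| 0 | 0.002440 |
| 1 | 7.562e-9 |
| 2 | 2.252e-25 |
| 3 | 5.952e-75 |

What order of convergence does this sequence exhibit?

3

Consecutive ratios: d_3/d_2 = 5.952e-75/2.252e-25 = 2.64298e-50, d_2/d_1 = 2.252e-25/7.562e-9 = 2.97805e-17.
p ≈ ln(2.64298e-50)/ln(2.97805e-17) = -114.1573/-38.0527 ≈ 3.00.
So the convergence is cubic (order 3).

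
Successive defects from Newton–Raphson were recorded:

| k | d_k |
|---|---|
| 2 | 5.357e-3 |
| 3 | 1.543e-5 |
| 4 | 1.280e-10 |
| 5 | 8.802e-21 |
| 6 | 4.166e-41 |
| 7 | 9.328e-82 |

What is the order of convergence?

2

Consecutive ratios: d_7/d_6 = 9.328e-82/4.166e-41 = 2.23908e-41, d_6/d_5 = 4.166e-41/8.802e-21 = 4.73302e-21.
p ≈ ln(2.23908e-41)/ln(4.73302e-21) = -93.5999/-46.7997 ≈ 2.00.
So the convergence is quadratic (order 2).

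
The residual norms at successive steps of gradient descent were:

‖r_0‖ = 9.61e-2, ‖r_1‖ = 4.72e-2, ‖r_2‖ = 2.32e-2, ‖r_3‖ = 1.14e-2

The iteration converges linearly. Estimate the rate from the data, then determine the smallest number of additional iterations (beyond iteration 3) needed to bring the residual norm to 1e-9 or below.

23

Rate ρ ≈ ‖r_3‖/‖r_2‖ = 1.14e-2/2.32e-2 = 0.4914.
After j more steps, ‖r_{3+j}‖ ≈ 1.14e-2·ρ^j; need ρ^j ≤ 1e-9/1.14e-2 = 8.77193e-08.
j ≥ ln(8.77193e-08)/ln(0.4914) = -16.2491/-0.71050 = 22.870.
So 23 more iterations are needed.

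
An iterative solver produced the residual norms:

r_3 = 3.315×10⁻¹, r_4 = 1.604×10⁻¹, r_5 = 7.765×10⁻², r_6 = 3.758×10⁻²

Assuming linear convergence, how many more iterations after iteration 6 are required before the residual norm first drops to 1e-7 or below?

Rate ρ ≈ r_6/r_5 = 3.758×10⁻²/7.765×10⁻² = 0.4840.
After j more steps, r_{6+j} ≈ 3.758×10⁻²·ρ^j; need ρ^j ≤ 1e-7/3.758×10⁻² = 2.66099e-06.
j ≥ ln(2.66099e-06)/ln(0.4840) = -12.8368/-0.72567 = 17.690.
So 18 more iterations are needed.

18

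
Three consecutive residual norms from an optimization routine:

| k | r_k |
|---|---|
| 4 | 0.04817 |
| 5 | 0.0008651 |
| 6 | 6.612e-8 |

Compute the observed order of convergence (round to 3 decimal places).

p ≈ ln(r_6/r_5) / ln(r_5/r_4)
  = ln(6.612e-8/0.0008651) / ln(0.0008651/0.04817)
  = ln(7.64305e-05) / ln(0.0179593)
  = -9.479129 / -4.019647 ≈ 2.358199

2.358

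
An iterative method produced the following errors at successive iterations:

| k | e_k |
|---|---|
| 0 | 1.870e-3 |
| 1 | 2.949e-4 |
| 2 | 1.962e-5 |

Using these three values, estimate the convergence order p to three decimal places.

p ≈ ln(e_2/e_1) / ln(e_1/e_0)
  = ln(1.962e-5/2.949e-4) / ln(2.949e-4/1.870e-3)
  = ln(0.066531) / ln(0.157701)
  = -2.710087 / -1.847054 ≈ 1.467248

1.467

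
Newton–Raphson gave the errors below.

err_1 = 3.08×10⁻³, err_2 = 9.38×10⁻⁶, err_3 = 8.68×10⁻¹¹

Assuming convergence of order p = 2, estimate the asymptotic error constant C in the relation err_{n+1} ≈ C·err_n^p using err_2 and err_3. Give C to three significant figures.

0.987

C ≈ err_3 / err_2^2
  = 8.68×10⁻¹¹ / (9.38×10⁻⁶)^2
  = 8.68×10⁻¹¹ / 8.79844e-11 ≈ 0.98654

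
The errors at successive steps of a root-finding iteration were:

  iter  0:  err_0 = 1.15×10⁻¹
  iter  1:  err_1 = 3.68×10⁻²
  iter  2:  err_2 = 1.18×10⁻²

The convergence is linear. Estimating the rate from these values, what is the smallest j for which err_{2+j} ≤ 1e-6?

Rate ρ ≈ err_2/err_1 = 1.18×10⁻²/3.68×10⁻² = 0.3207.
After j more steps, err_{2+j} ≈ 1.18×10⁻²·ρ^j; need ρ^j ≤ 1e-6/1.18×10⁻² = 8.47458e-05.
j ≥ ln(8.47458e-05)/ln(0.3207) = -9.3759/-1.13725 = 8.244.
So 9 more iterations are needed.

9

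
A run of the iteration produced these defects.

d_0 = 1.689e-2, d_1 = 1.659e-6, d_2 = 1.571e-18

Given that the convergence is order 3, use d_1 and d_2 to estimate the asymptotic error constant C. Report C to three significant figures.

C ≈ d_2 / d_1^3
  = 1.571e-18 / (1.659e-6)^3
  = 1.571e-18 / 4.56603e-18 ≈ 0.34406

0.344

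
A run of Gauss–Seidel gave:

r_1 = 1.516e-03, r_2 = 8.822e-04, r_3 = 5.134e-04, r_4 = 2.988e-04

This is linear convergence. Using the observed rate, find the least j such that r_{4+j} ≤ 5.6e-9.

Rate ρ ≈ r_4/r_3 = 2.988e-04/5.134e-04 = 0.5820.
After j more steps, r_{4+j} ≈ 2.988e-04·ρ^j; need ρ^j ≤ 5.6e-9/2.988e-04 = 1.87416e-05.
j ≥ ln(1.87416e-05)/ln(0.5820) = -10.8848/-0.54128 = 20.109.
So 21 more iterations are needed.

21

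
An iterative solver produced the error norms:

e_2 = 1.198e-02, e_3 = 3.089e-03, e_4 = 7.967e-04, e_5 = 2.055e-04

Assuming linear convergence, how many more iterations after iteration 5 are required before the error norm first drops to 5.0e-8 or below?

7

Rate ρ ≈ e_5/e_4 = 2.055e-04/7.967e-04 = 0.2579.
After j more steps, e_{5+j} ≈ 2.055e-04·ρ^j; need ρ^j ≤ 5.0e-8/2.055e-04 = 0.000243309.
j ≥ ln(0.000243309)/ln(0.2579) = -8.3212/-1.35518 = 6.140.
So 7 more iterations are needed.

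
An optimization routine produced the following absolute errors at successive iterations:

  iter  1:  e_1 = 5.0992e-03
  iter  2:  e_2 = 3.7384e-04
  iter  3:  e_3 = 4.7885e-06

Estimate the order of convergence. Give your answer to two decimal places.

1.67

p ≈ ln(e_3/e_2) / ln(e_2/e_1)
  = ln(4.7885e-06/3.7384e-04) / ln(3.7384e-04/5.0992e-03)
  = ln(0.012809) / ln(0.0733135)
  = -4.35761 / -2.61301 ≈ 1.66766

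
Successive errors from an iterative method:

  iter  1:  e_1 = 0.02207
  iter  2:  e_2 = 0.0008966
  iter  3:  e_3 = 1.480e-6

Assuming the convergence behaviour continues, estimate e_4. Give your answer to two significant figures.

First estimate the order: p ≈ ln(e_3/e_2) / ln(e_2/e_1) = ln(1.480e-6/0.0008966)/ln(0.0008966/0.02207) = ln(0.00165068)/ln(0.0406253) ≈ 1.9999.
Then e_4 ≈ e_3·(e_3/e_2)^p = 1.480e-6·(0.00165068)^1.9999 = 1.480e-6·2.72649e-06 ≈ 4.035e-12.

4.0e-12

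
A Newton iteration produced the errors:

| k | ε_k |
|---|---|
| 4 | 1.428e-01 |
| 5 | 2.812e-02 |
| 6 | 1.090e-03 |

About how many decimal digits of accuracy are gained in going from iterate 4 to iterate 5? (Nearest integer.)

1

Digits gained ≈ log₁₀(ε_4/ε_5) = log₁₀(1.428e-01/2.812e-02) = log₁₀(5.07824) ≈ 0.706.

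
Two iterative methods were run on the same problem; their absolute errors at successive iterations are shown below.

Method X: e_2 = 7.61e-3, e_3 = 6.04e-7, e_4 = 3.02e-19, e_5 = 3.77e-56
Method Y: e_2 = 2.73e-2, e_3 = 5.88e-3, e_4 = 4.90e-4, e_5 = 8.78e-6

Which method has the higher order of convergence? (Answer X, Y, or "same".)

X

Method X: p ≈ ln(3.77e-56/3.02e-19)/ln(3.02e-19/6.04e-7) ≈ 3.00.
Method Y: p ≈ ln(8.78e-6/4.90e-4)/ln(4.90e-4/5.88e-3) ≈ 1.62.
Method X has the higher order (≈3.0 vs ≈1.6).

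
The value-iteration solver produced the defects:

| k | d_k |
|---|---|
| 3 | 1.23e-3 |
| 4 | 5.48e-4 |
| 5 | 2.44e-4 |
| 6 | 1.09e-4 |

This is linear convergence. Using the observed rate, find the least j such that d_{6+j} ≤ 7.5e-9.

12

Rate ρ ≈ d_6/d_5 = 1.09e-4/2.44e-4 = 0.4467.
After j more steps, d_{6+j} ≈ 1.09e-4·ρ^j; need ρ^j ≤ 7.5e-9/1.09e-4 = 6.88073e-05.
j ≥ ln(6.88073e-05)/ln(0.4467) = -9.5842/-0.80587 = 11.893.
So 12 more iterations are needed.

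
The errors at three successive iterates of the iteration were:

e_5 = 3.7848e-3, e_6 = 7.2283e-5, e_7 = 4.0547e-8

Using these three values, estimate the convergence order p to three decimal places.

1.891

p ≈ ln(e_7/e_6) / ln(e_6/e_5)
  = ln(4.0547e-8/7.2283e-5) / ln(7.2283e-5/3.7848e-3)
  = ln(0.000560948) / ln(0.0190982)
  = -7.485882 / -3.958161 ≈ 1.891253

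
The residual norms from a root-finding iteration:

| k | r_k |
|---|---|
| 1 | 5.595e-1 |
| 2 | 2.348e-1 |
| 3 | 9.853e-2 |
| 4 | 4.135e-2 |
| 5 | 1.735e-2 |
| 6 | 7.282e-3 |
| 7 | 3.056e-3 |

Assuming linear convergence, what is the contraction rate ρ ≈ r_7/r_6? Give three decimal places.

0.420

ρ ≈ r_7/r_6 = 3.056e-3/7.282e-3 = 0.41966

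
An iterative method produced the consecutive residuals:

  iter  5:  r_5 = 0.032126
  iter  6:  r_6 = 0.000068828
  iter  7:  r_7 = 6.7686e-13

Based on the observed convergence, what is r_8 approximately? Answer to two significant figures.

First estimate the order: p ≈ ln(r_7/r_6) / ln(r_6/r_5) = ln(6.7686e-13/0.000068828)/ln(0.000068828/0.032126) = ln(9.83408e-09)/ln(0.00214244) ≈ 3.0000.
Then r_8 ≈ r_7·(r_7/r_6)^p = 6.7686e-13·(9.83408e-09)^3.0000 = 6.7686e-13·9.51045e-25 ≈ 6.437e-37.

6.4e-37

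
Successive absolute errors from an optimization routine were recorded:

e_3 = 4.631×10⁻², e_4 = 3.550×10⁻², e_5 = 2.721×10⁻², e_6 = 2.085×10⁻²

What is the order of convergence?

1

Consecutive ratios: e_6/e_5 = 2.085×10⁻²/2.721×10⁻² = 0.766262, e_5/e_4 = 2.721×10⁻²/3.550×10⁻² = 0.766479.
p ≈ ln(0.766262)/ln(0.766479) = -0.2662/-0.2659 ≈ 1.00.
So the convergence is linear (order 1).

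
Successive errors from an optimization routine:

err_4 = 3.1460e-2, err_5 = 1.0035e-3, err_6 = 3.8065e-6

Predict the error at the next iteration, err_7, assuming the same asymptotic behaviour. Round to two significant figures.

First estimate the order: p ≈ ln(err_6/err_5) / ln(err_5/err_4) = ln(3.8065e-6/1.0035e-3)/ln(1.0035e-3/3.1460e-2) = ln(0.00379322)/ln(0.0318976) ≈ 1.6180.
Then err_7 ≈ err_6·(err_6/err_5)^p = 3.8065e-6·(0.00379322)^1.6180 = 3.8065e-6·0.000121014 ≈ 4.606e-10.

4.6e-10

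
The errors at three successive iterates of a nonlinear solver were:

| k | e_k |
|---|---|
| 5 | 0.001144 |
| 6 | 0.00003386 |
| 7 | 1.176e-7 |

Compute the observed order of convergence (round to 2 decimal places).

p ≈ ln(e_7/e_6) / ln(e_6/e_5)
  = ln(1.176e-7/0.00003386) / ln(0.00003386/0.001144)
  = ln(0.00347312) / ln(0.0295979)
  = -5.66270 / -3.52005 ≈ 1.60870

1.61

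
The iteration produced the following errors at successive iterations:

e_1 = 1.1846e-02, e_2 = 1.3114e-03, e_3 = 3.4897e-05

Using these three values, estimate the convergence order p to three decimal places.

1.648

p ≈ ln(e_3/e_2) / ln(e_2/e_1)
  = ln(3.4897e-05/1.3114e-03) / ln(1.3114e-03/1.1846e-02)
  = ln(0.0266105) / ln(0.110704)
  = -3.626449 / -2.200895 ≈ 1.647716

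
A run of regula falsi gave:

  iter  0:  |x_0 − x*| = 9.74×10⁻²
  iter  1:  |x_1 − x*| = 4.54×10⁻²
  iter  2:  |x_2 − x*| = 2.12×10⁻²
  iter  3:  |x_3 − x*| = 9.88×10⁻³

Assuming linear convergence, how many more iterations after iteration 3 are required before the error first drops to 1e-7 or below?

Rate ρ ≈ |x_3 − x*|/|x_2 − x*| = 9.88×10⁻³/2.12×10⁻² = 0.4660.
After j more steps, |x_{3+j} − x*| ≈ 9.88×10⁻³·ρ^j; need ρ^j ≤ 1e-7/9.88×10⁻³ = 1.01215e-05.
j ≥ ln(1.01215e-05)/ln(0.4660) = -11.5008/-0.76357 = 15.062.
So 16 more iterations are needed.

16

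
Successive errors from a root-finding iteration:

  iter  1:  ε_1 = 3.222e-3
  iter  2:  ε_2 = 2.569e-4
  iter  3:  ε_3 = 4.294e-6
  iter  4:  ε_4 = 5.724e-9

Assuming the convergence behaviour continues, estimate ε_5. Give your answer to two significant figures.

1.3e-13

First estimate the order: p ≈ ln(ε_4/ε_3) / ln(ε_3/ε_2) = ln(5.724e-9/4.294e-6)/ln(4.294e-6/2.569e-4) = ln(0.00133302)/ln(0.0167147) ≈ 1.6181.
Then ε_5 ≈ ε_4·(ε_4/ε_3)^p = 5.724e-9·(0.00133302)^1.6181 = 5.724e-9·2.22689e-05 ≈ 1.275e-13.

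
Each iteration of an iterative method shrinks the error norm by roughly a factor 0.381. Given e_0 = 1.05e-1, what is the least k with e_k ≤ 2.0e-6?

12

After k steps, e_k ≈ 1.05e-1·0.381^k.
Need 0.381^k ≤ 2.0e-6/1.05e-1 = 1.90476e-05.
k ≥ ln(1.90476e-05)/ln(0.381) = -10.8686/-0.96496 = 11.263.
Smallest integer k = 12.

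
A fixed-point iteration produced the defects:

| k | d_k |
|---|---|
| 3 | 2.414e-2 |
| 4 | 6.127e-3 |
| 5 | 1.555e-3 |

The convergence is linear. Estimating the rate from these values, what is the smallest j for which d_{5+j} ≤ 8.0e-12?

Rate ρ ≈ d_5/d_4 = 1.555e-3/6.127e-3 = 0.2538.
After j more steps, d_{5+j} ≈ 1.555e-3·ρ^j; need ρ^j ≤ 8.0e-12/1.555e-3 = 5.14469e-09.
j ≥ ln(5.14469e-09)/ln(0.2538) = -19.0853/-1.37121 = 13.919.
So 14 more iterations are needed.

14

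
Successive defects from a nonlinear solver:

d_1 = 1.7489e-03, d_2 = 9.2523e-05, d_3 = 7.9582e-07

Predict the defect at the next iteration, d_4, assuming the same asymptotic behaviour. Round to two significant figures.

First estimate the order: p ≈ ln(d_3/d_2) / ln(d_2/d_1) = ln(7.9582e-07/9.2523e-05)/ln(9.2523e-05/1.7489e-03) = ln(0.00860132)/ln(0.0529035) ≈ 1.6180.
Then d_4 ≈ d_3·(d_3/d_2)^p = 7.9582e-07·(0.00860132)^1.6180 = 7.9582e-07·0.00045512 ≈ 3.622e-10.

3.6e-10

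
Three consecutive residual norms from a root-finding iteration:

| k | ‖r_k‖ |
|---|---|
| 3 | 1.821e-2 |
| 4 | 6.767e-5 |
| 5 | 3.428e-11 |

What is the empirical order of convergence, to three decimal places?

p ≈ ln(‖r_5‖/‖r_4‖) / ln(‖r_4‖/‖r_3‖)
  = ln(3.428e-11/6.767e-5) / ln(6.767e-5/1.821e-2)
  = ln(5.06576e-07) / ln(0.00371609)
  = -14.495591 / -5.595083 ≈ 2.590773

2.591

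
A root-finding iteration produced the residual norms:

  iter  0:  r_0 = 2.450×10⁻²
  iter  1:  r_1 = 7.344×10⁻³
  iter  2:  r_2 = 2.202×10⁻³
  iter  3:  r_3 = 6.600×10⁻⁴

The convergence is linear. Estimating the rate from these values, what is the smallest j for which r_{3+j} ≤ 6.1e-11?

14

Rate ρ ≈ r_3/r_2 = 6.600×10⁻⁴/2.202×10⁻³ = 0.2997.
After j more steps, r_{3+j} ≈ 6.600×10⁻⁴·ρ^j; need ρ^j ≤ 6.1e-11/6.600×10⁻⁴ = 9.24242e-08.
j ≥ ln(9.24242e-08)/ln(0.2997) = -16.1969/-1.20497 = 13.442.
So 14 more iterations are needed.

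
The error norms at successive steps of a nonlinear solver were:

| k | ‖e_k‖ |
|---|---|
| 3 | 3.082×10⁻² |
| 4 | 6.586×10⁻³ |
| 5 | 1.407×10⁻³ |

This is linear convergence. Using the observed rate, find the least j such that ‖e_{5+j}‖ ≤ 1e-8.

8

Rate ρ ≈ ‖e_5‖/‖e_4‖ = 1.407×10⁻³/6.586×10⁻³ = 0.2136.
After j more steps, ‖e_{5+j}‖ ≈ 1.407×10⁻³·ρ^j; need ρ^j ≤ 1e-8/1.407×10⁻³ = 7.10732e-06.
j ≥ ln(7.10732e-06)/ln(0.2136) = -11.8544/-1.54365 = 7.679.
So 8 more iterations are needed.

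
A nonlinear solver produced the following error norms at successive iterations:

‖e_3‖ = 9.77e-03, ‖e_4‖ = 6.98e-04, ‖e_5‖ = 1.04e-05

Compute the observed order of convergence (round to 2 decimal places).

1.59

p ≈ ln(‖e_5‖/‖e_4‖) / ln(‖e_4‖/‖e_3‖)
  = ln(1.04e-05/6.98e-04) / ln(6.98e-04/9.77e-03)
  = ln(0.0148997) / ln(0.0714432)
  = -4.20641 / -2.63885 ≈ 1.59403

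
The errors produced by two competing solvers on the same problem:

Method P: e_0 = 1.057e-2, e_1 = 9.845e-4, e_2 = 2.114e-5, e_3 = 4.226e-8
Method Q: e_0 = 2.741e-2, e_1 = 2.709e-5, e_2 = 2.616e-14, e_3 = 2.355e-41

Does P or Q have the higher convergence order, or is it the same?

Q

Method P: p ≈ ln(4.226e-8/2.114e-5)/ln(2.114e-5/9.845e-4) ≈ 1.62.
Method Q: p ≈ ln(2.355e-41/2.616e-14)/ln(2.616e-14/2.709e-5) ≈ 3.00.
Method Q has the higher order (≈3.0 vs ≈1.6).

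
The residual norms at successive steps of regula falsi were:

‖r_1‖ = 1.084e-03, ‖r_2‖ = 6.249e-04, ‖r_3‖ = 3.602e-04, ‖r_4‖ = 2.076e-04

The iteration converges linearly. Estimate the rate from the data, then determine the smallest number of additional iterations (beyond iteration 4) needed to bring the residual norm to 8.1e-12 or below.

31

Rate ρ ≈ ‖r_4‖/‖r_3‖ = 2.076e-04/3.602e-04 = 0.5763.
After j more steps, ‖r_{4+j}‖ ≈ 2.076e-04·ρ^j; need ρ^j ≤ 8.1e-12/2.076e-04 = 3.90173e-08.
j ≥ ln(3.90173e-08)/ln(0.5763) = -17.0593/-0.55113 = 30.953.
So 31 more iterations are needed.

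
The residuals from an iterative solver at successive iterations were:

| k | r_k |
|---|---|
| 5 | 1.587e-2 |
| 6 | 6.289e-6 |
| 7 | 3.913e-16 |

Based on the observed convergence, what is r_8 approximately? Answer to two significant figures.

9.4e-47

First estimate the order: p ≈ ln(r_7/r_6) / ln(r_6/r_5) = ln(3.913e-16/6.289e-6)/ln(6.289e-6/1.587e-2) = ln(6.22197e-11)/ln(0.000396282) ≈ 3.0000.
Then r_8 ≈ r_7·(r_7/r_6)^p = 3.913e-16·(6.22197e-11)^3.0000 = 3.913e-16·2.40871e-31 ≈ 9.425e-47.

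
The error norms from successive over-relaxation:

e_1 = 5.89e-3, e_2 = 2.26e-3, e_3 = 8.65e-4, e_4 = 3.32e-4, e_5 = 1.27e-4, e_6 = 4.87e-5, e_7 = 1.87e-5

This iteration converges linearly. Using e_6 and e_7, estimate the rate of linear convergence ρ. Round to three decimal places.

0.384

ρ ≈ e_7/e_6 = 1.87e-5/4.87e-5 = 0.38398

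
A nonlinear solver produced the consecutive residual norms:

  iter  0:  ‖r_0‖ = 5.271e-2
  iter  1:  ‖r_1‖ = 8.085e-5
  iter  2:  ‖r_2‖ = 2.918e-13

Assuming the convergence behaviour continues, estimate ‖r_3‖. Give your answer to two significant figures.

1.4e-38

First estimate the order: p ≈ ln(‖r_2‖/‖r_1‖) / ln(‖r_1‖/‖r_0‖) = ln(2.918e-13/8.085e-5)/ln(8.085e-5/5.271e-2) = ln(3.60915e-09)/ln(0.00153386) ≈ 3.0000.
Then ‖r_3‖ ≈ ‖r_2‖·(‖r_2‖/‖r_1‖)^p = 2.918e-13·(3.60915e-09)^3.0000 = 2.918e-13·4.70127e-26 ≈ 1.372e-38.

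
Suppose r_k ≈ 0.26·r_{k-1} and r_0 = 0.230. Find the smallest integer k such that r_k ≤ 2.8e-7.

11

After k steps, r_k ≈ 0.230·0.26^k.
Need 0.26^k ≤ 2.8e-7/0.230 = 1.21739e-06.
k ≥ ln(1.21739e-06)/ln(0.26) = -13.6188/-1.34707 = 10.110.
Smallest integer k = 11.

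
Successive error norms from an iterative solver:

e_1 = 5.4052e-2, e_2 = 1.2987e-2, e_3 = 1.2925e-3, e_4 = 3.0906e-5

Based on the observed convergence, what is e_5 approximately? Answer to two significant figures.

7.4e-8

First estimate the order: p ≈ ln(e_4/e_3) / ln(e_3/e_2) = ln(3.0906e-5/1.2925e-3)/ln(1.2925e-3/1.2987e-2) = ln(0.0239118)/ln(0.0995226) ≈ 1.6180.
Then e_5 ≈ e_4·(e_4/e_3)^p = 3.0906e-5·(0.0239118)^1.6180 = 3.0906e-5·0.0023801 ≈ 7.356e-08.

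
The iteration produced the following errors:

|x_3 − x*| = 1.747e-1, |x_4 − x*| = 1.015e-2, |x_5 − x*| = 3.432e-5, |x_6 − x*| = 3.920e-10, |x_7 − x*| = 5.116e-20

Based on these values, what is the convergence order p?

Consecutive ratios: |x_7 − x*|/|x_6 − x*| = 5.116e-20/3.920e-10 = 1.3051e-10, |x_6 − x*|/|x_5 − x*| = 3.920e-10/3.432e-5 = 1.14219e-05.
p ≈ ln(1.3051e-10)/ln(1.14219e-05) = -22.7596/-11.3800 ≈ 2.00.
So the convergence is quadratic (order 2).

2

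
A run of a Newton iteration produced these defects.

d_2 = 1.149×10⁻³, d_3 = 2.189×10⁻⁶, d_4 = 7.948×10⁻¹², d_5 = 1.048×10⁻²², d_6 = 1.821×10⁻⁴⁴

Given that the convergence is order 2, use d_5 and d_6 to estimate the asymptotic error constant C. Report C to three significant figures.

C ≈ d_6 / d_5^2
  = 1.821×10⁻⁴⁴ / (1.048×10⁻²²)^2
  = 1.821×10⁻⁴⁴ / 1.0983e-44 ≈ 1.658

1.66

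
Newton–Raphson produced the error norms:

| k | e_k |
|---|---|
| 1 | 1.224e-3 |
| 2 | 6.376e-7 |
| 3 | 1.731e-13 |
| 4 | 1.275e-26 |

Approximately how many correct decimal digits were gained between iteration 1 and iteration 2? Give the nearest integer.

3

Digits gained ≈ log₁₀(e_1/e_2) = log₁₀(1.224e-3/6.376e-7) = log₁₀(1919.7) ≈ 3.283.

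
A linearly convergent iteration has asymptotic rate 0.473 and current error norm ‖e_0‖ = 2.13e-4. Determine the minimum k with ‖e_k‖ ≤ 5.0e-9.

After k steps, ‖e_k‖ ≈ 2.13e-4·0.473^k.
Need 0.473^k ≤ 5.0e-9/2.13e-4 = 2.34742e-05.
k ≥ ln(2.34742e-05)/ln(0.473) = -10.6596/-0.74866 = 14.238.
Smallest integer k = 15.

15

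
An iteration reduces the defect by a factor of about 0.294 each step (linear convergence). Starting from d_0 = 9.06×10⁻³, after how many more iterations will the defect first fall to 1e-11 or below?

17

After k steps, d_k ≈ 9.06×10⁻³·0.294^k.
Need 0.294^k ≤ 1e-11/9.06×10⁻³ = 1.10375e-09.
k ≥ ln(1.10375e-09)/ln(0.294) = -20.6246/-1.22418 = 16.848.
Smallest integer k = 17.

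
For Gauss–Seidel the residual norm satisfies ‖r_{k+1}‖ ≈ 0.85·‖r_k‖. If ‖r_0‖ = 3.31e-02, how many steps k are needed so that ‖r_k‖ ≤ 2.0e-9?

After k steps, ‖r_k‖ ≈ 3.31e-02·0.85^k.
Need 0.85^k ≤ 2.0e-9/3.31e-02 = 6.0423e-08.
k ≥ ln(6.0423e-08)/ln(0.85) = -16.6219/-0.16252 = 102.276.
Smallest integer k = 103.

103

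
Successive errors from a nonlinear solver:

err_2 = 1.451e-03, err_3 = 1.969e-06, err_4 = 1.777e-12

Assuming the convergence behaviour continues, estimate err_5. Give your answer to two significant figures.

3.2e-25

First estimate the order: p ≈ ln(err_4/err_3) / ln(err_3/err_2) = ln(1.777e-12/1.969e-06)/ln(1.969e-06/1.451e-03) = ln(9.02489e-07)/ln(0.001357) ≈ 2.1080.
Then err_5 ≈ err_4·(err_4/err_3)^p = 1.777e-12·(9.02489e-07)^2.1080 = 1.777e-12·1.81164e-13 ≈ 3.219e-25.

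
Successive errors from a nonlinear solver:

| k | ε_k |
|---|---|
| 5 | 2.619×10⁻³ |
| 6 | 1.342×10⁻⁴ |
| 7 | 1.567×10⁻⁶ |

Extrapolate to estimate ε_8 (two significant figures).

2.0e-9

First estimate the order: p ≈ ln(ε_7/ε_6) / ln(ε_6/ε_5) = ln(1.567×10⁻⁶/1.342×10⁻⁴)/ln(1.342×10⁻⁴/2.619×10⁻³) = ln(0.0116766)/ln(0.0512409) ≈ 1.4978.
Then ε_8 ≈ ε_7·(ε_7/ε_6)^p = 1.567×10⁻⁶·(0.0116766)^1.4978 = 1.567×10⁻⁶·0.00127417 ≈ 1.997e-09.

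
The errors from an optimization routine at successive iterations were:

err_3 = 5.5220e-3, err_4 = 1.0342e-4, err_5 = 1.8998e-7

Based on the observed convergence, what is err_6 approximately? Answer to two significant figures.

First estimate the order: p ≈ ln(err_5/err_4) / ln(err_4/err_3) = ln(1.8998e-7/1.0342e-4)/ln(1.0342e-4/5.5220e-3) = ln(0.00183698)/ln(0.0187287) ≈ 1.5837.
Then err_6 ≈ err_5·(err_5/err_4)^p = 1.8998e-7·(0.00183698)^1.5837 = 1.8998e-7·4.64689e-05 ≈ 8.828e-12.

8.8e-12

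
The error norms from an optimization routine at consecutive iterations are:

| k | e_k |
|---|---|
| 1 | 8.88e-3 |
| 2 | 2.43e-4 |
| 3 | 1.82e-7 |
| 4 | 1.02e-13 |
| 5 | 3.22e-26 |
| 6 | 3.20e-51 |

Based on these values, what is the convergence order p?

2

Consecutive ratios: e_6/e_5 = 3.20e-51/3.22e-26 = 9.93789e-26, e_5/e_4 = 3.22e-26/1.02e-13 = 3.15686e-13.
p ≈ ln(9.93789e-26)/ln(3.15686e-13) = -57.5709/-28.7840 ≈ 2.00.
So the convergence is quadratic (order 2).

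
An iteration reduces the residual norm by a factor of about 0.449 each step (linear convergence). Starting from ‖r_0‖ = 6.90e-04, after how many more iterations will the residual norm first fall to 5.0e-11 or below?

After k steps, ‖r_k‖ ≈ 6.90e-04·0.449^k.
Need 0.449^k ≤ 5.0e-11/6.90e-04 = 7.24638e-08.
k ≥ ln(7.24638e-08)/ln(0.449) = -16.4402/-0.80073 = 20.532.
Smallest integer k = 21.

21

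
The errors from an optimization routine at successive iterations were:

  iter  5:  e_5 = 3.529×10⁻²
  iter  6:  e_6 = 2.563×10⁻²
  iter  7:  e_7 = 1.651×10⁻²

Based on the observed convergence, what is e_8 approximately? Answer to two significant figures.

9.0e-3

First estimate the order: p ≈ ln(e_7/e_6) / ln(e_6/e_5) = ln(1.651×10⁻²/2.563×10⁻²)/ln(2.563×10⁻²/3.529×10⁻²) = ln(0.644167)/ln(0.726268) ≈ 1.3751.
Then e_8 ≈ e_7·(e_7/e_6)^p = 1.651×10⁻²·(0.644167)^1.3751 = 1.651×10⁻²·0.546203 ≈ 0.009018.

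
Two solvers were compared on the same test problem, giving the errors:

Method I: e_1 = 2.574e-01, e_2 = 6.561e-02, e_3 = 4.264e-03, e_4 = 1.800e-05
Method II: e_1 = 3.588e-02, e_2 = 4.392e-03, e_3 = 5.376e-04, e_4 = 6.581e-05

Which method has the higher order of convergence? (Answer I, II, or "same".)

Method I: p ≈ ln(1.800e-05/4.264e-03)/ln(4.264e-03/6.561e-02) ≈ 2.00.
Method II: p ≈ ln(6.581e-05/5.376e-04)/ln(5.376e-04/4.392e-03) ≈ 1.00.
Method I has the higher order (≈2.0 vs ≈1.0).

I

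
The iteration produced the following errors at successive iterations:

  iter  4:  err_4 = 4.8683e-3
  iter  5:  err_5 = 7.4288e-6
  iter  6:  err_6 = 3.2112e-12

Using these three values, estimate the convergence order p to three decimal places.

2.260

p ≈ ln(err_6/err_5) / ln(err_5/err_4)
  = ln(3.2112e-12/7.4288e-6) / ln(7.4288e-6/4.8683e-3)
  = ln(4.32264e-07) / ln(0.00152595)
  = -14.654229 / -6.485138 ≈ 2.259663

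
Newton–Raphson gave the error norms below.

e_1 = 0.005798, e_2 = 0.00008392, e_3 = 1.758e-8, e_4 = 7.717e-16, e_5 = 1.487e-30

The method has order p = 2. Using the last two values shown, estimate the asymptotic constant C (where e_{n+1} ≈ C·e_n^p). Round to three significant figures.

C ≈ e_5 / e_4^2
  = 1.487e-30 / (7.717e-16)^2
  = 1.487e-30 / 5.95521e-31 ≈ 2.497

2.50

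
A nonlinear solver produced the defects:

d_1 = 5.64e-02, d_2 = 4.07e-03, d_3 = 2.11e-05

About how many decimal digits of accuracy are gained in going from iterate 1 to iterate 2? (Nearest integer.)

Digits gained ≈ log₁₀(d_1/d_2) = log₁₀(5.64e-02/4.07e-03) = log₁₀(13.8575) ≈ 1.142.

1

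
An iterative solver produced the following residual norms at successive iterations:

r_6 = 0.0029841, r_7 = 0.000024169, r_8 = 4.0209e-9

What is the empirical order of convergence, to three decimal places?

p ≈ ln(r_8/r_7) / ln(r_7/r_6)
  = ln(4.0209e-9/0.000024169) / ln(0.000024169/0.0029841)
  = ln(0.000166366) / ln(0.00809926)
  = -8.701320 / -4.815983 ≈ 1.806759

1.807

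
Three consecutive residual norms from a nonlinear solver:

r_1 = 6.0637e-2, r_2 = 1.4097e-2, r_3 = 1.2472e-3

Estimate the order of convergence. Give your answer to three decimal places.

1.662

p ≈ ln(r_3/r_2) / ln(r_2/r_1)
  = ln(1.2472e-3/1.4097e-2) / ln(1.4097e-2/6.0637e-2)
  = ln(0.0884727) / ln(0.232482)
  = -2.425061 / -1.458942 ≈ 1.662205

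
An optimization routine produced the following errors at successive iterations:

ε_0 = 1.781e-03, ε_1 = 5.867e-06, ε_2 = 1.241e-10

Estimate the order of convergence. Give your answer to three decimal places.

1.883

p ≈ ln(ε_2/ε_1) / ln(ε_1/ε_0)
  = ln(1.241e-10/5.867e-06) / ln(5.867e-06/1.781e-03)
  = ln(2.11522e-05) / ln(0.00329422)
  = -10.763767 / -5.715586 ≈ 1.883231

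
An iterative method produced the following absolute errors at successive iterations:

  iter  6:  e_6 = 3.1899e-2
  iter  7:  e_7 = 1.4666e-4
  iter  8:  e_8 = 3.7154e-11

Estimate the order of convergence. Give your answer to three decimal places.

p ≈ ln(e_8/e_7) / ln(e_7/e_6)
  = ln(3.7154e-11/1.4666e-4) / ln(1.4666e-4/3.1899e-2)
  = ln(2.53334e-07) / ln(0.00459764)
  = -15.188557 / -5.382212 ≈ 2.821992

2.822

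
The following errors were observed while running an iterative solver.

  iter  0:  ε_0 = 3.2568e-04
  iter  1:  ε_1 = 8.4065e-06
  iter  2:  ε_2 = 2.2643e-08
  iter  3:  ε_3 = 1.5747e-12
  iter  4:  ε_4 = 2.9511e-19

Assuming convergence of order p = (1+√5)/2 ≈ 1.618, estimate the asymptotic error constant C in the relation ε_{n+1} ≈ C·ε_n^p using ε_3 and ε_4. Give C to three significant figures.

3.69

C ≈ ε_4 / ε_3^1.618
  = 2.9511e-19 / (1.5747e-12)^1.618
  = 2.9511e-19 / 7.99956e-20 ≈ 3.6891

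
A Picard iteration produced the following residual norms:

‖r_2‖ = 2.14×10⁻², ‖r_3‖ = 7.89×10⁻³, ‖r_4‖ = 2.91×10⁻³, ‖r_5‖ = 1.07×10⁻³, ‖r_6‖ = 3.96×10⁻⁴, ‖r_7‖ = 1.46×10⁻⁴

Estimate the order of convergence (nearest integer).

1

Consecutive ratios: ‖r_7‖/‖r_6‖ = 1.46×10⁻⁴/3.96×10⁻⁴ = 0.368687, ‖r_6‖/‖r_5‖ = 3.96×10⁻⁴/1.07×10⁻³ = 0.370093.
p ≈ ln(0.368687)/ln(0.370093) = -0.9978/-0.9940 ≈ 1.00.
So the convergence is linear (order 1).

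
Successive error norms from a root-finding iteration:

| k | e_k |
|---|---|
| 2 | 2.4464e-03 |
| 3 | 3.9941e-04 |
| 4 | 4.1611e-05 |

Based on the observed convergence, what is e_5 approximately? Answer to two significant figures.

2.5e-6

First estimate the order: p ≈ ln(e_4/e_3) / ln(e_3/e_2) = ln(4.1611e-05/3.9941e-04)/ln(3.9941e-04/2.4464e-03) = ln(0.104181)/ln(0.163264) ≈ 1.2479.
Then e_5 ≈ e_4·(e_4/e_3)^p = 4.1611e-05·(0.104181)^1.2479 = 4.1611e-05·0.05947 ≈ 2.475e-06.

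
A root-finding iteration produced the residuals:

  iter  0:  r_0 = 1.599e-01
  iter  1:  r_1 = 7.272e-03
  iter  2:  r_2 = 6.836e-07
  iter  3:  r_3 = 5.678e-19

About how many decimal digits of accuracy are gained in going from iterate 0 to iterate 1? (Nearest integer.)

Digits gained ≈ log₁₀(r_0/r_1) = log₁₀(1.599e-01/7.272e-03) = log₁₀(21.9884) ≈ 1.342.

1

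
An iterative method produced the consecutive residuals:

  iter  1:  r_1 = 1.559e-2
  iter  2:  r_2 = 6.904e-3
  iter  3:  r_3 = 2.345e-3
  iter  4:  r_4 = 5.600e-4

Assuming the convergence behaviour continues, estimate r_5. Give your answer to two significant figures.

8.4e-5

First estimate the order: p ≈ ln(r_4/r_3) / ln(r_3/r_2) = ln(5.600e-4/2.345e-3)/ln(2.345e-3/6.904e-3) = ln(0.238806)/ln(0.339658) ≈ 1.3262.
Then r_5 ≈ r_4·(r_4/r_3)^p = 5.600e-4·(0.238806)^1.3262 = 5.600e-4·0.14968 ≈ 8.382e-05.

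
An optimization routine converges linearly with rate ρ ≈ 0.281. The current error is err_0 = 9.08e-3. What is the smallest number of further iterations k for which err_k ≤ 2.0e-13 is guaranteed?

After k steps, err_k ≈ 9.08e-3·0.281^k.
Need 0.281^k ≤ 2.0e-13/9.08e-3 = 2.20264e-11.
k ≥ ln(2.20264e-11)/ln(0.281) = -24.5388/-1.26940 = 19.331.
Smallest integer k = 20.

20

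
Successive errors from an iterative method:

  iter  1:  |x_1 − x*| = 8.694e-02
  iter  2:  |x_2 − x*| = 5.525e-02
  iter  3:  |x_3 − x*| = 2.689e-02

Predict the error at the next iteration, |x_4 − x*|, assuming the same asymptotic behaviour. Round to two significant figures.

8.6e-3

First estimate the order: p ≈ ln(|x_3 − x*|/|x_2 − x*|) / ln(|x_2 − x*|/|x_1 − x*|) = ln(2.689e-02/5.525e-02)/ln(5.525e-02/8.694e-02) = ln(0.486697)/ln(0.635496) ≈ 1.5884.
Then |x_4 − x*| ≈ |x_3 − x*|·(|x_3 − x*|/|x_2 − x*|)^p = 2.689e-02·(0.486697)^1.5884 = 2.689e-02·0.318597 ≈ 0.008567.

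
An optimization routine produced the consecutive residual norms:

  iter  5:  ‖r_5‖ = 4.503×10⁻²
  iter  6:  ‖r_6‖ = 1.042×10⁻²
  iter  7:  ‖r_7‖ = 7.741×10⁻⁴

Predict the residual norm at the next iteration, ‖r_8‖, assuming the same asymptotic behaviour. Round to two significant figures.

7.6e-6

First estimate the order: p ≈ ln(‖r_7‖/‖r_6‖) / ln(‖r_6‖/‖r_5‖) = ln(7.741×10⁻⁴/1.042×10⁻²)/ln(1.042×10⁻²/4.503×10⁻²) = ln(0.0742898)/ln(0.231401) ≈ 1.7763.
Then ‖r_8‖ ≈ ‖r_7‖·(‖r_7‖/‖r_6‖)^p = 7.741×10⁻⁴·(0.0742898)^1.7763 = 7.741×10⁻⁴·0.0098726 ≈ 7.642e-06.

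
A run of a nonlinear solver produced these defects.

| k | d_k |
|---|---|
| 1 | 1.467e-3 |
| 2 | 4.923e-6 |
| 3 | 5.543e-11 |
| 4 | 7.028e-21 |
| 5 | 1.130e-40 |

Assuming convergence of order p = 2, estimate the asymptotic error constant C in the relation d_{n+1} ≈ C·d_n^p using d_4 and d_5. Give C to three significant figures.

C ≈ d_5 / d_4^2
  = 1.130e-40 / (7.028e-21)^2
  = 1.130e-40 / 4.93928e-41 ≈ 2.2878

2.29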